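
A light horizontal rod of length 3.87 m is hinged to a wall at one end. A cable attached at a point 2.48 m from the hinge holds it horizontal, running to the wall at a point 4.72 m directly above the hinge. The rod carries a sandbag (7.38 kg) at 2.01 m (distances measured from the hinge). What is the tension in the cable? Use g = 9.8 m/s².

T ≈ 66.2 N

Choose the hinge as the axis so the unknown hinge reaction has zero arm there.
Sandbag: 7.38 × 9.8 = 72.32 N down at 2.01 m → arm 2.01 m, τ = 72.32 × 2.01 = 145.4 N·m clockwise.
Total clockwise load moment = 145.4 N·m.
The cable tension T acts at 2.48 m; only its component perpendicular to the rod, T sinθ, produces torque. sinθ = h/√(h²+d²) = 4.72/√(4.72²+2.48²) = 0.8852.
Balancing moments: T × 2.48 × 0.8852 = 145.4, giving T = 145.4 / 2.195 = 66.2 N.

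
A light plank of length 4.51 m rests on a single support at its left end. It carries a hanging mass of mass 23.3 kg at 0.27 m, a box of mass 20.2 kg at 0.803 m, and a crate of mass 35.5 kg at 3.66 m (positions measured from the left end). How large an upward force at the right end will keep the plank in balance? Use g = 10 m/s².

Choose the left end as the axis so the unknown pivot reaction has zero arm there.
Hanging mass: 23.3 × 10 = 233 N down at 0.27 m → arm 0.27 m, τ = 233 × 0.27 = 62.91 N·m clockwise.
Box: 20.2 × 10 = 202 N down at 0.803 m → arm 0.803 m, τ = 202 × 0.803 = 162.2 N·m clockwise.
Crate: 35.5 × 10 = 355 N down at 3.66 m → arm 3.66 m, τ = 355 × 3.66 = 1299 N·m clockwise.
Net moment of the loads = 1524 N·m clockwise.
The upward force F acts at the right end, arm 4.51 m, giving F × 4.51 counterclockwise.
Στ = 0 ⇒ F × 4.51 = 1524 ⇒ F = 1524 / 4.51 = 338 N.

F ≈ 338 N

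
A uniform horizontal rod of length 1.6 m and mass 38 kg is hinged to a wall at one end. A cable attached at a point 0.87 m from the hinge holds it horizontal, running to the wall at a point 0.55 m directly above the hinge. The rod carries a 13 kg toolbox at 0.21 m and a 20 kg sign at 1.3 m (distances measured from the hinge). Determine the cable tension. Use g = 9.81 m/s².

Taking torques about the hinge:
Beam weight: 38 × 9.81 = 372.8 N down at 0.8 m → arm 0.8 m, τ = 372.8 × 0.8 = 298.2 N·m clockwise.
Toolbox: 13 × 9.81 = 127.5 N down at 0.21 m → arm 0.21 m, τ = 127.5 × 0.21 = 26.77 N·m clockwise.
Sign: 20 × 9.81 = 196.2 N down at 1.3 m → arm 1.3 m, τ = 196.2 × 1.3 = 255.1 N·m clockwise.
Total clockwise load moment = 580.1 N·m.
The cable tension T acts at 0.87 m; only its component perpendicular to the rod, T sinθ, produces torque. sinθ = h/√(h²+d²) = 0.55/√(0.55²+0.87²) = 0.5344.
Balancing moments: T × 0.87 × 0.5344 = 580.1, giving T = 580.1 / 0.4649 = 1250 N.

T ≈ 1250 N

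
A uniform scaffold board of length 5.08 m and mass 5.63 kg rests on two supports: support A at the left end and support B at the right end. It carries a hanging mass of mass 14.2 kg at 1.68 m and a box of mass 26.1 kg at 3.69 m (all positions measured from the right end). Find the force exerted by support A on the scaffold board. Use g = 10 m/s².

Sum moments about support B (its reaction then has zero moment arm).
Beam weight: 5.63 × 10 = 56.3 N down at 2.54 m → arm 2.54 m, τ = 56.3 × 2.54 = 143 N·m counterclockwise.
Hanging mass: 14.2 × 10 = 142 N down at 1.68 m → arm 1.68 m, τ = 142 × 1.68 = 238.6 N·m counterclockwise.
Box: 26.1 × 10 = 261 N down at 3.69 m → arm 3.69 m, τ = 261 × 3.69 = 963.1 N·m counterclockwise.
Net load moment about support B = 1345 N·m counterclockwise.
Reaction R at support A is upward at 5.08 m, arm 5.08 m → moment R × 5.08 clockwise.
Setting net torque to zero: R × 5.08 = 1345 → R = 265 N.

R_A ≈ 265 N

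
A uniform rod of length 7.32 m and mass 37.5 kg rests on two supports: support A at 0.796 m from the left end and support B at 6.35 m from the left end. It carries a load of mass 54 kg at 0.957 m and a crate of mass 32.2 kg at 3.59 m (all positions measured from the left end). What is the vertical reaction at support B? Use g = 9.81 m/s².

About support A:
Beam weight: 37.5 × 9.81 = 367.9 N down at 3.66 m → arm 2.864 m, τ = 367.9 × 2.864 = 1054 N·m clockwise.
Load: 54 × 9.81 = 529.7 N down at 0.957 m → arm 0.161 m, τ = 529.7 × 0.161 = 85.28 N·m clockwise.
Crate: 32.2 × 9.81 = 315.9 N down at 3.59 m → arm 2.794 m, τ = 315.9 × 2.794 = 882.6 N·m clockwise.
Net load moment about support A = 2022 N·m clockwise.
Reaction R at support B is upward at 6.35 m, arm 5.554 m → moment R × 5.554 counterclockwise.
Στ = 0 ⇒ R × 5.554 = 2022 ⇒ R = 364 N.

R_B ≈ 364 N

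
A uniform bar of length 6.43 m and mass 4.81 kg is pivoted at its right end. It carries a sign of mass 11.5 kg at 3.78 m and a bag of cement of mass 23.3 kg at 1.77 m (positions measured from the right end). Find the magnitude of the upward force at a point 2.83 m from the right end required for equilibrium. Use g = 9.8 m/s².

About the right end:
Beam weight: 4.81 × 9.8 = 47.14 N down at 3.215 m → arm 3.215 m, τ = 47.14 × 3.215 = 151.6 N·m counterclockwise.
Sign: 11.5 × 9.8 = 112.7 N down at 3.78 m → arm 3.78 m, τ = 112.7 × 3.78 = 426 N·m counterclockwise.
Bag of cement: 23.3 × 9.8 = 228.3 N down at 1.77 m → arm 1.77 m, τ = 228.3 × 1.77 = 404.1 N·m counterclockwise.
Net moment of the loads = 981.7 N·m counterclockwise.
The upward force F acts at a point 2.83 m from the right end, arm 2.83 m, giving F × 2.83 clockwise.
Setting net torque to zero: F × 2.83 = 981.7 → F = 981.7 / 2.83 = 347 N.

F ≈ 347 N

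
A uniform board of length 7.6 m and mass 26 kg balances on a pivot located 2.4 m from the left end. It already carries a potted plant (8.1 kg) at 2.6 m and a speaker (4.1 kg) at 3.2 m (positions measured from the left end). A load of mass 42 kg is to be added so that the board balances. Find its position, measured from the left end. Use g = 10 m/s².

x ≈ 1.42 m from the left end

About the pivot (at 2.4 m from the left end):
Beam weight: 26 × 10 = 260 N down at 3.8 m → arm 1.4 m, τ = 260 × 1.4 = 364 N·m clockwise.
Potted plant: 8.1 × 10 = 81 N down at 2.6 m → arm 0.2 m, τ = 81 × 0.2 = 16.2 N·m clockwise.
Speaker: 4.1 × 10 = 41 N down at 3.2 m → arm 0.8 m, τ = 41 × 0.8 = 32.8 N·m clockwise.
Net moment of existing loads = 413 N·m clockwise.
The load weighs 42 × 10 = 420 N and must supply an equal counterclockwise moment, so its lever arm about the pivot is 413 / 420 = 0.983 m.
That puts it at 2.4 − 0.983 = 1.42 m from the left end.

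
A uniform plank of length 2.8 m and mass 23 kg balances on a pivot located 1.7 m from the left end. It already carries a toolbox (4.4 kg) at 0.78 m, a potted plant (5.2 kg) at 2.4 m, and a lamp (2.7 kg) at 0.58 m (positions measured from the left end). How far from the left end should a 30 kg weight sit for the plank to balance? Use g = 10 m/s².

x ≈ 2.04 m from the left end

About the pivot (at 1.7 m from the left end):
Beam weight: 23 × 10 = 230 N down at 1.4 m → arm 0.3 m, τ = 230 × 0.3 = 69 N·m counterclockwise.
Toolbox: 4.4 × 10 = 44 N down at 0.78 m → arm 0.92 m, τ = 44 × 0.92 = 40.48 N·m counterclockwise.
Potted plant: 5.2 × 10 = 52 N down at 2.4 m → arm 0.7 m, τ = 52 × 0.7 = 36.4 N·m clockwise.
Lamp: 2.7 × 10 = 27 N down at 0.58 m → arm 1.12 m, τ = 27 × 1.12 = 30.24 N·m counterclockwise.
Net moment of existing loads = 103.3 N·m counterclockwise.
The weight weighs 30 × 10 = 300 N and must supply an equal clockwise moment, so its lever arm about the pivot is 103.3 / 300 = 0.344 m.
That puts it at 1.7 + 0.344 = 2.04 m from the left end.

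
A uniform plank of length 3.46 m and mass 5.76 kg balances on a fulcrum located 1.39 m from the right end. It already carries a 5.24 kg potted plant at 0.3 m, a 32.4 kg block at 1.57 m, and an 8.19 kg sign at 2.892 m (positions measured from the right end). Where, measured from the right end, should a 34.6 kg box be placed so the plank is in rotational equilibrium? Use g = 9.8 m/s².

x ≈ 0.974 m from the right end

Taking torques about the fulcrum (at 1.39 m from the right end):
Beam weight: 5.76 × 9.8 = 56.45 N down at 1.73 m → arm 0.34 m, τ = 56.45 × 0.34 = 19.19 N·m counterclockwise.
Potted plant: 5.24 × 9.8 = 51.35 N down at 0.3 m → arm 1.09 m, τ = 51.35 × 1.09 = 55.97 N·m clockwise.
Block: 32.4 × 9.8 = 317.5 N down at 1.57 m → arm 0.18 m, τ = 317.5 × 0.18 = 57.15 N·m counterclockwise.
Sign: 8.19 × 9.8 = 80.26 N down at 2.892 m → arm 1.502 m, τ = 80.26 × 1.502 = 120.6 N·m counterclockwise.
Net moment of existing loads = 141 N·m counterclockwise.
The box weighs 34.6 × 9.8 = 339.1 N and must supply an equal clockwise moment, so its lever arm about the fulcrum is 141 / 339.1 = 0.416 m.
That puts it at 1.39 − 0.416 = 0.974 m from the right end.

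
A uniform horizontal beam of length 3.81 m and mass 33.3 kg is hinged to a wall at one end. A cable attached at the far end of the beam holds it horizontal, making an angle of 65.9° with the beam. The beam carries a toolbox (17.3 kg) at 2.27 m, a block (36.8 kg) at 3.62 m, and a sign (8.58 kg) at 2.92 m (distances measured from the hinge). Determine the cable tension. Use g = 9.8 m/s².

Sum moments about the hinge (the unknown hinge reaction has zero arm there).
Beam weight: 33.3 × 9.8 = 326.3 N down at 1.905 m → arm 1.905 m, τ = 326.3 × 1.905 = 621.6 N·m clockwise.
Toolbox: 17.3 × 9.8 = 169.5 N down at 2.27 m → arm 2.27 m, τ = 169.5 × 2.27 = 384.8 N·m clockwise.
Block: 36.8 × 9.8 = 360.6 N down at 3.62 m → arm 3.62 m, τ = 360.6 × 3.62 = 1305 N·m clockwise.
Sign: 8.58 × 9.8 = 84.08 N down at 2.92 m → arm 2.92 m, τ = 84.08 × 2.92 = 245.5 N·m clockwise.
Total clockwise load moment = 2557 N·m.
The cable tension T acts at 3.81 m; only its component perpendicular to the beam, T sinθ, produces torque. sin 65.9° = 0.9128.
Στ = 0 ⇒ T × 3.81 × 0.9128 = 2557 ⇒ T = 2557 / 3.478 = 735 N.

T ≈ 735 N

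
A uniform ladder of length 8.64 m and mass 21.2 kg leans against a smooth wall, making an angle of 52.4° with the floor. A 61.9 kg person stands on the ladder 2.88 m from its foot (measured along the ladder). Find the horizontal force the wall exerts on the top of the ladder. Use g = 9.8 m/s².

Taking torques about the foot of the ladder:
Ladder weight 21.2×9.8 = 207.8 N acts at 4.32 m along the ladder; its horizontal arm is 4.32·cos52.4° = 2.636 m → τ = 547.8 N·m clockwise.
Person: 61.9×9.8 = 606.6 N at 2.88 m → arm 1.757 m → τ = 1066 N·m clockwise.
Wall normal N acts horizontally at the top; its moment arm is the height L sinθ = 8.64·sin52.4° = 6.845 m, counterclockwise.
Balancing moments: N × 6.845 = 1614, giving N = 236 N.

N_wall ≈ 236 N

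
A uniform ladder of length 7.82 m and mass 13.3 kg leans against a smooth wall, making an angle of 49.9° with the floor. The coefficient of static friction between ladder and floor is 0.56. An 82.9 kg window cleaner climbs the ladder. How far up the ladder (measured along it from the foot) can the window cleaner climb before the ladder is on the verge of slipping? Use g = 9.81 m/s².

Take moments about the foot of the ladder.
Ladder weight 13.3×9.81 = 130.5 N acts at 3.91 m along the ladder; its horizontal arm is 3.91·cos49.9° = 2.519 m → τ = 328.7 N·m clockwise.
Window cleaner weight 82.9×9.81 = 813.2 N at distance d → arm d·cos49.9° → τ = 813.2·d·0.6441 clockwise.
Wall normal N at the top has arm L sinθ = 5.982 m counterclockwise, so Στ = 0 gives N·5.982 = 328.7 + 523.8·d.
ΣFy = 0 ⇒ N_floor = 943.7 N, so the maximum friction is μ_s·N_floor = 0.56×943.7 = 528.5 N. ΣFx = 0 ⇒ N_wall = f, so at the slipping point N = 528.5 N.
Substituting: 528.5×5.982 = 328.7 + 523.8·d ⇒ d = (3161 − 328.7) / 523.8 = 5.41 m.

d ≈ 5.41 m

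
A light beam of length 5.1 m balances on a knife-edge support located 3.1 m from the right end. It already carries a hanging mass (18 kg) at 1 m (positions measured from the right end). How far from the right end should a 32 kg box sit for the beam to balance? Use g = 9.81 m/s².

Choose the knife-edge support (at 3.1 m from the right end) as the axis so the support reaction has zero arm there.
Hanging mass: 18 × 9.81 = 176.6 N down at 1 m → arm 2.1 m, τ = 176.6 × 2.1 = 370.9 N·m clockwise.
Net moment of existing loads = 370.9 N·m clockwise.
The box weighs 32 × 9.81 = 313.9 N and must supply an equal counterclockwise moment, so its lever arm about the knife-edge support is 370.9 / 313.9 = 1.18 m.
That puts it at 3.1 + 1.18 = 4.28 m from the right end.

x ≈ 4.28 m from the right end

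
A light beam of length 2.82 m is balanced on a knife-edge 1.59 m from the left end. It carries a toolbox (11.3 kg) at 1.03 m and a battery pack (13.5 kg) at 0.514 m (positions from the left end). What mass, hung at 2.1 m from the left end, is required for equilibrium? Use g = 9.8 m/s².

m ≈ 40.9 kg

About the knife-edge (at 1.59 m from the left end):
Toolbox: 11.3 × 9.8 = 110.7 N down at 1.03 m → arm 0.56 m, τ = 110.7 × 0.56 = 61.99 N·m counterclockwise.
Battery pack: 13.5 × 9.8 = 132.3 N down at 0.514 m → arm 1.076 m, τ = 132.3 × 1.076 = 142.4 N·m counterclockwise.
Net moment of known loads = 204.4 N·m counterclockwise.
An unknown mass m at 2.1 m has arm 0.51 m; its moment is m·g·0.51 clockwise.
Στ = 0 ⇒ m × 9.8 × 0.51 = 204.4 ⇒ m = 204.4 / (9.8 × 0.51) = 40.9 kg.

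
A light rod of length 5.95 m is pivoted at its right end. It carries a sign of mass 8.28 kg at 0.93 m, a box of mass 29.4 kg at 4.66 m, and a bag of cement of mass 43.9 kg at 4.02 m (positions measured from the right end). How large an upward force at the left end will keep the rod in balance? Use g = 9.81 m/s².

About the right end:
Sign: 8.28 × 9.81 = 81.23 N down at 0.93 m → arm 0.93 m, τ = 81.23 × 0.93 = 75.54 N·m counterclockwise.
Box: 29.4 × 9.81 = 288.4 N down at 4.66 m → arm 4.66 m, τ = 288.4 × 4.66 = 1344 N·m counterclockwise.
Bag of cement: 43.9 × 9.81 = 430.7 N down at 4.02 m → arm 4.02 m, τ = 430.7 × 4.02 = 1731 N·m counterclockwise.
Net moment of the loads = 3151 N·m counterclockwise.
The upward force F acts at the left end, arm 5.95 m, giving F × 5.95 clockwise.
Balancing moments: F × 5.95 = 3151, giving F = 3151 / 5.95 = 530 N.

F ≈ 530 N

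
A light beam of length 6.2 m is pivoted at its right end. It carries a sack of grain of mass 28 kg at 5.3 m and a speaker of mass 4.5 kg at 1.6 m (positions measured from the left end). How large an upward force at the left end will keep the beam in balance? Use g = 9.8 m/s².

Sum moments about the right end (the unknown pivot reaction has zero arm there).
Sack of grain: 28 × 9.8 = 274.4 N down at 5.3 m → arm 0.9 m, τ = 274.4 × 0.9 = 247 N·m counterclockwise.
Speaker: 4.5 × 9.8 = 44.1 N down at 1.6 m → arm 4.6 m, τ = 44.1 × 4.6 = 202.9 N·m counterclockwise.
Net moment of the loads = 449.9 N·m counterclockwise.
The upward force F acts at the left end, arm 6.2 m, giving F × 6.2 clockwise.
For rotational equilibrium, F × 6.2 = 449.9, so F = 449.9 / 6.2 = 72.6 N.

F ≈ 72.6 N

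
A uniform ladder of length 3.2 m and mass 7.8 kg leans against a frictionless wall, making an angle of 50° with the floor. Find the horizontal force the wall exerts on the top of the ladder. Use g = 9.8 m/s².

About the foot of the ladder:
Ladder weight 7.8×9.8 = 76.44 N acts at 1.6 m along the ladder; its horizontal arm is 1.6·cos50° = 1.028 m → τ = 78.58 N·m clockwise.
Wall normal N acts horizontally at the top; its moment arm is the height L sinθ = 3.2·sin50° = 2.451 m, counterclockwise.
For rotational equilibrium, N × 2.451 = 78.58, so N = 32.1 N.

N_wall ≈ 32.1 N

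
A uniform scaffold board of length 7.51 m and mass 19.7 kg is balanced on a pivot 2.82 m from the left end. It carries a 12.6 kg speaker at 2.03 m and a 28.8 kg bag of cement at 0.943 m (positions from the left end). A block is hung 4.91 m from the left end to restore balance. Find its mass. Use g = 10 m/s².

m ≈ 21.8 kg

Taking torques about the pivot (at 2.82 m from the left end):
Beam weight: 19.7 × 10 = 197 N down at 3.755 m → arm 0.935 m, τ = 197 × 0.935 = 184.2 N·m clockwise.
Speaker: 12.6 × 10 = 126 N down at 2.03 m → arm 0.79 m, τ = 126 × 0.79 = 99.54 N·m counterclockwise.
Bag of cement: 28.8 × 10 = 288 N down at 0.943 m → arm 1.877 m, τ = 288 × 1.877 = 540.6 N·m counterclockwise.
Net moment of known loads = 455.9 N·m counterclockwise.
An unknown mass m at 4.91 m has arm 2.09 m; its moment is m·g·2.09 clockwise.
Balancing moments: m × 10 × 2.09 = 455.9, giving m = 455.9 / (10 × 2.09) = 21.8 kg.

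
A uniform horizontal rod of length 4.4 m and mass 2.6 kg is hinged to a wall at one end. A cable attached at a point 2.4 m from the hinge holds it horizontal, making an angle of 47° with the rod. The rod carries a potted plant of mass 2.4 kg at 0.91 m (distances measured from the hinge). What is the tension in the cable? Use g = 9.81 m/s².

Take moments about the hinge.
Beam weight: 2.6 × 9.81 = 25.51 N down at 2.2 m → arm 2.2 m, τ = 25.51 × 2.2 = 56.12 N·m clockwise.
Potted plant: 2.4 × 9.81 = 23.54 N down at 0.91 m → arm 0.91 m, τ = 23.54 × 0.91 = 21.42 N·m clockwise.
Total clockwise load moment = 77.54 N·m.
The cable tension T acts at 2.4 m; only its component perpendicular to the rod, T sinθ, produces torque. sin 47° = 0.7314.
Balancing moments: T × 2.4 × 0.7314 = 77.54, giving T = 77.54 / 1.755 = 44.2 N.

T ≈ 44.2 N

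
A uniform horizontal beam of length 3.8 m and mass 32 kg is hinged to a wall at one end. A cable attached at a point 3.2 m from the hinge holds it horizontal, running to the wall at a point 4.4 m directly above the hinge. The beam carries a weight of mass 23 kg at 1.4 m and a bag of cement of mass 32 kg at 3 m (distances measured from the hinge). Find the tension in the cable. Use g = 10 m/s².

Take moments about the hinge.
Beam weight: 32 × 10 = 320 N down at 1.9 m → arm 1.9 m, τ = 320 × 1.9 = 608 N·m clockwise.
Weight: 23 × 10 = 230 N down at 1.4 m → arm 1.4 m, τ = 230 × 1.4 = 322 N·m clockwise.
Bag of cement: 32 × 10 = 320 N down at 3 m → arm 3 m, τ = 320 × 3 = 960 N·m clockwise.
Total clockwise load moment = 1890 N·m.
The cable tension T acts at 3.2 m; only its component perpendicular to the beam, T sinθ, produces torque. sinθ = h/√(h²+d²) = 4.4/√(4.4²+3.2²) = 0.8087.
For rotational equilibrium, T × 3.2 × 0.8087 = 1890, so T = 1890 / 2.588 = 730 N.

T ≈ 730 N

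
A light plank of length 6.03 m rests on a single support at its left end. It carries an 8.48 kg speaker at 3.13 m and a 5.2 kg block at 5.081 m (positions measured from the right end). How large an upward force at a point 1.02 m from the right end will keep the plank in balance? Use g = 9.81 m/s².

About the left end:
Speaker: 8.48 × 9.81 = 83.19 N down at 3.13 m → arm 2.9 m, τ = 83.19 × 2.9 = 241.3 N·m clockwise.
Block: 5.2 × 9.81 = 51.01 N down at 5.081 m → arm 0.949 m, τ = 51.01 × 0.949 = 48.41 N·m clockwise.
Net moment of the loads = 289.7 N·m clockwise.
The upward force F acts at a point 1.02 m from the right end, arm 5.01 m, giving F × 5.01 counterclockwise.
Balancing moments: F × 5.01 = 289.7, giving F = 289.7 / 5.01 = 57.8 N.

F ≈ 57.8 N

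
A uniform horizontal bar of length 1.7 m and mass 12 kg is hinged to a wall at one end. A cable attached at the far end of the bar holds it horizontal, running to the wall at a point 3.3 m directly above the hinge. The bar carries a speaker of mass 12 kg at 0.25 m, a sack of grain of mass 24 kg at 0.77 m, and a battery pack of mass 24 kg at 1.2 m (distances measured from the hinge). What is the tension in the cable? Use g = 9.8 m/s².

Choose the hinge as the axis so the unknown hinge reaction has zero arm there.
Beam weight: 12 × 9.8 = 117.6 N down at 0.85 m → arm 0.85 m, τ = 117.6 × 0.85 = 99.96 N·m clockwise.
Speaker: 12 × 9.8 = 117.6 N down at 0.25 m → arm 0.25 m, τ = 117.6 × 0.25 = 29.4 N·m clockwise.
Sack of grain: 24 × 9.8 = 235.2 N down at 0.77 m → arm 0.77 m, τ = 235.2 × 0.77 = 181.1 N·m clockwise.
Battery pack: 24 × 9.8 = 235.2 N down at 1.2 m → arm 1.2 m, τ = 235.2 × 1.2 = 282.2 N·m clockwise.
Total clockwise load moment = 592.7 N·m.
The cable tension T acts at 1.7 m; only its component perpendicular to the bar, T sinθ, produces torque. sinθ = h/√(h²+d²) = 3.3/√(3.3²+1.7²) = 0.889.
Setting net torque to zero: T × 1.7 × 0.889 = 592.7 → T = 592.7 / 1.511 = 392 N.

T ≈ 392 N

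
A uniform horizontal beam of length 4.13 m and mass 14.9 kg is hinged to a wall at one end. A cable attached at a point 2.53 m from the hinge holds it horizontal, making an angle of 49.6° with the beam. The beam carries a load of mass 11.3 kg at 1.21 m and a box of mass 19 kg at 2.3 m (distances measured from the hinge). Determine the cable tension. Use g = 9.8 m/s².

T ≈ 448 N

Sum moments about the hinge (the unknown hinge reaction has zero arm there).
Beam weight: 14.9 × 9.8 = 146 N down at 2.065 m → arm 2.065 m, τ = 146 × 2.065 = 301.5 N·m clockwise.
Load: 11.3 × 9.8 = 110.7 N down at 1.21 m → arm 1.21 m, τ = 110.7 × 1.21 = 133.9 N·m clockwise.
Box: 19 × 9.8 = 186.2 N down at 2.3 m → arm 2.3 m, τ = 186.2 × 2.3 = 428.3 N·m clockwise.
Total clockwise load moment = 863.7 N·m.
The cable tension T acts at 2.53 m; only its component perpendicular to the beam, T sinθ, produces torque. sin 49.6° = 0.7615.
Setting net torque to zero: T × 2.53 × 0.7615 = 863.7 → T = 863.7 / 1.927 = 448 N.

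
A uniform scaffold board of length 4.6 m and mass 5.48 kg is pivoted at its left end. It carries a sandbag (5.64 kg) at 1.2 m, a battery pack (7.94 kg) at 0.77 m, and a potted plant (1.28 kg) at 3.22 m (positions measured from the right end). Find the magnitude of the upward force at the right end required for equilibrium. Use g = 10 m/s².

F ≈ 139 N

About the left end:
Beam weight: 5.48 × 10 = 54.8 N down at 2.3 m → arm 2.3 m, τ = 54.8 × 2.3 = 126 N·m clockwise.
Sandbag: 5.64 × 10 = 56.4 N down at 1.2 m → arm 3.4 m, τ = 56.4 × 3.4 = 191.8 N·m clockwise.
Battery pack: 7.94 × 10 = 79.4 N down at 0.77 m → arm 3.83 m, τ = 79.4 × 3.83 = 304.1 N·m clockwise.
Potted plant: 1.28 × 10 = 12.8 N down at 3.22 m → arm 1.38 m, τ = 12.8 × 1.38 = 17.66 N·m clockwise.
Net moment of the loads = 639.6 N·m clockwise.
The upward force F acts at the right end, arm 4.6 m, giving F × 4.6 counterclockwise.
Setting net torque to zero: F × 4.6 = 639.6 → F = 639.6 / 4.6 = 139 N.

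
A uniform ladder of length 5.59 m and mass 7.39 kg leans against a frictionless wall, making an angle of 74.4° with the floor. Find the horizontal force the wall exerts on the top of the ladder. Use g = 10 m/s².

N_wall ≈ 10.3 N

About the foot of the ladder:
Ladder weight 7.39×10 = 73.9 N acts at 2.795 m along the ladder; its horizontal arm is 2.795·cos74.4° = 0.7516 m → τ = 55.54 N·m clockwise.
Wall normal N acts horizontally at the top; its moment arm is the height L sinθ = 5.59·sin74.4° = 5.384 m, counterclockwise.
Στ = 0 ⇒ N × 5.384 = 55.54 ⇒ N = 10.3 N.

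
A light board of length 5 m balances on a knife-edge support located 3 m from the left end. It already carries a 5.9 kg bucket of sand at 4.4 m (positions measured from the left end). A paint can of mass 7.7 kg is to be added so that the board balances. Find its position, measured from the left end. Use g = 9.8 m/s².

x ≈ 1.93 m from the left end

About the knife-edge support (at 3 m from the left end):
Bucket of sand: 5.9 × 9.8 = 57.82 N down at 4.4 m → arm 1.4 m, τ = 57.82 × 1.4 = 80.95 N·m clockwise.
Net moment of existing loads = 80.95 N·m clockwise.
The paint can weighs 7.7 × 9.8 = 75.46 N and must supply an equal counterclockwise moment, so its lever arm about the knife-edge support is 80.95 / 75.46 = 1.07 m.
That puts it at 3 − 1.07 = 1.93 m from the left end.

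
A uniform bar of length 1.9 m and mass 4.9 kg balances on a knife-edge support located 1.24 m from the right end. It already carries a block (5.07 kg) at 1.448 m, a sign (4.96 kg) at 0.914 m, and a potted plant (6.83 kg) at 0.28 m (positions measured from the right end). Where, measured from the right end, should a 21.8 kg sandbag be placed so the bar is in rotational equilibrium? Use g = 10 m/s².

x ≈ 1.63 m from the right end

About the knife-edge support (at 1.24 m from the right end):
Beam weight: 4.9 × 10 = 49 N down at 0.95 m → arm 0.29 m, τ = 49 × 0.29 = 14.21 N·m clockwise.
Block: 5.07 × 10 = 50.7 N down at 1.448 m → arm 0.208 m, τ = 50.7 × 0.208 = 10.55 N·m counterclockwise.
Sign: 4.96 × 10 = 49.6 N down at 0.914 m → arm 0.326 m, τ = 49.6 × 0.326 = 16.17 N·m clockwise.
Potted plant: 6.83 × 10 = 68.3 N down at 0.28 m → arm 0.96 m, τ = 68.3 × 0.96 = 65.57 N·m clockwise.
Net moment of existing loads = 85.4 N·m clockwise.
The sandbag weighs 21.8 × 10 = 218 N and must supply an equal counterclockwise moment, so its lever arm about the knife-edge support is 85.4 / 218 = 0.392 m.
That puts it at 1.24 + 0.392 = 1.63 m from the right end.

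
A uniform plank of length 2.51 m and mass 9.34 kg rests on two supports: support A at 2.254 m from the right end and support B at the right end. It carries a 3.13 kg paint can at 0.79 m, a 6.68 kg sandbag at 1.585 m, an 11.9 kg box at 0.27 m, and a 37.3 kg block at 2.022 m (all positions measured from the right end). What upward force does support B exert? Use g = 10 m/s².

Sum moments about support A (its reaction then has zero moment arm).
Beam weight: 9.34 × 10 = 93.4 N down at 1.255 m → arm 0.999 m, τ = 93.4 × 0.999 = 93.31 N·m clockwise.
Paint can: 3.13 × 10 = 31.3 N down at 0.79 m → arm 1.464 m, τ = 31.3 × 1.464 = 45.82 N·m clockwise.
Sandbag: 6.68 × 10 = 66.8 N down at 1.585 m → arm 0.669 m, τ = 66.8 × 0.669 = 44.69 N·m clockwise.
Box: 11.9 × 10 = 119 N down at 0.27 m → arm 1.984 m, τ = 119 × 1.984 = 236.1 N·m clockwise.
Block: 37.3 × 10 = 373 N down at 2.022 m → arm 0.232 m, τ = 373 × 0.232 = 86.54 N·m clockwise.
Net load moment about support A = 506.5 N·m clockwise.
Reaction R at support B is upward at 0 m, arm 2.254 m → moment R × 2.254 counterclockwise.
Balancing moments: R × 2.254 = 506.5, giving R = 225 N.

R_B ≈ 225 N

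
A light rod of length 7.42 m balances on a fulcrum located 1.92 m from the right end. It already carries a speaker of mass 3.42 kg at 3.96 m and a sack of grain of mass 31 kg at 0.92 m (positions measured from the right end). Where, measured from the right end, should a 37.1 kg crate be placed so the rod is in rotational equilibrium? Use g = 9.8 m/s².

About the fulcrum (at 1.92 m from the right end):
Speaker: 3.42 × 9.8 = 33.52 N down at 3.96 m → arm 2.04 m, τ = 33.52 × 2.04 = 68.38 N·m counterclockwise.
Sack of grain: 31 × 9.8 = 303.8 N down at 0.92 m → arm 1 m, τ = 303.8 × 1 = 303.8 N·m clockwise.
Net moment of existing loads = 235.4 N·m clockwise.
The crate weighs 37.1 × 9.8 = 363.6 N and must supply an equal counterclockwise moment, so its lever arm about the fulcrum is 235.4 / 363.6 = 0.647 m.
That puts it at 1.92 + 0.647 = 2.57 m from the right end.

x ≈ 2.57 m from the right end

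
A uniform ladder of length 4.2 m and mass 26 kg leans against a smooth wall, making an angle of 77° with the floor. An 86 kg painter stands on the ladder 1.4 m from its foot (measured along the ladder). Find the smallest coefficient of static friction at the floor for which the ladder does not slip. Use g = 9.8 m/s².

Take moments about the foot of the ladder.
Ladder weight 26×9.8 = 254.8 N acts at 2.1 m along the ladder; its horizontal arm is 2.1·cos77° = 0.4724 m → τ = 120.4 N·m clockwise.
Painter: 86×9.8 = 842.8 N at 1.4 m → arm 0.3149 m → τ = 265.4 N·m clockwise.
Wall normal N acts horizontally at the top; its moment arm is the height L sinθ = 4.2·sin77° = 4.092 m, counterclockwise.
For rotational equilibrium, N × 4.092 = 385.8, so N = 94.28 N.
ΣFx = 0 ⇒ f = N_wall = 94.28 N. ΣFy = 0 ⇒ N_floor = 1098 N.
μ_min = f / N_floor = 94.28 / 1098 = 0.0859.

μ_min ≈ 0.0859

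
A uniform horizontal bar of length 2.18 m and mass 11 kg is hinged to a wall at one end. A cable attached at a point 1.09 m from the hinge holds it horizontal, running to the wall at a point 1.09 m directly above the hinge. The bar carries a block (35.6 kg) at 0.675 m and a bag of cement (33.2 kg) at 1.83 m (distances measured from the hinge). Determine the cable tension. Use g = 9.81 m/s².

T ≈ 1230 N

Sum moments about the hinge (the unknown hinge reaction has zero arm there).
Beam weight: 11 × 9.81 = 107.9 N down at 1.09 m → arm 1.09 m, τ = 107.9 × 1.09 = 117.6 N·m clockwise.
Block: 35.6 × 9.81 = 349.2 N down at 0.675 m → arm 0.675 m, τ = 349.2 × 0.675 = 235.7 N·m clockwise.
Bag of cement: 33.2 × 9.81 = 325.7 N down at 1.83 m → arm 1.83 m, τ = 325.7 × 1.83 = 596 N·m clockwise.
Total clockwise load moment = 949.3 N·m.
The cable tension T acts at 1.09 m; only its component perpendicular to the bar, T sinθ, produces torque. sinθ = h/√(h²+d²) = 1.09/√(1.09²+1.09²) = 0.7071.
Στ = 0 ⇒ T × 1.09 × 0.7071 = 949.3 ⇒ T = 949.3 / 0.7707 = 1230 N.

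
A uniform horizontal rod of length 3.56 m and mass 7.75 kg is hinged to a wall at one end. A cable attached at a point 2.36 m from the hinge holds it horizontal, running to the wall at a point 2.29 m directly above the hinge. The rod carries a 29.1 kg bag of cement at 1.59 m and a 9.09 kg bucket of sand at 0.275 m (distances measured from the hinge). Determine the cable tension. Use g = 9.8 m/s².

About the hinge:
Beam weight: 7.75 × 9.8 = 75.95 N down at 1.78 m → arm 1.78 m, τ = 75.95 × 1.78 = 135.2 N·m clockwise.
Bag of cement: 29.1 × 9.8 = 285.2 N down at 1.59 m → arm 1.59 m, τ = 285.2 × 1.59 = 453.5 N·m clockwise.
Bucket of sand: 9.09 × 9.8 = 89.08 N down at 0.275 m → arm 0.275 m, τ = 89.08 × 0.275 = 24.5 N·m clockwise.
Total clockwise load moment = 613.2 N·m.
The cable tension T acts at 2.36 m; only its component perpendicular to the rod, T sinθ, produces torque. sinθ = h/√(h²+d²) = 2.29/√(2.29²+2.36²) = 0.6964.
Balancing moments: T × 2.36 × 0.6964 = 613.2, giving T = 613.2 / 1.644 = 373 N.

T ≈ 373 N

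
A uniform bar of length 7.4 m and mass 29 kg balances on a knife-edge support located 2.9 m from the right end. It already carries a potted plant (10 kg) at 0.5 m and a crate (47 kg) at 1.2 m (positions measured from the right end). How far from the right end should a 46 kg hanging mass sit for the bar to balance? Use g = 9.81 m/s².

About the knife-edge support (at 2.9 m from the right end):
Beam weight: 29 × 9.81 = 284.5 N down at 3.7 m → arm 0.8 m, τ = 284.5 × 0.8 = 227.6 N·m counterclockwise.
Potted plant: 10 × 9.81 = 98.1 N down at 0.5 m → arm 2.4 m, τ = 98.1 × 2.4 = 235.4 N·m clockwise.
Crate: 47 × 9.81 = 461.1 N down at 1.2 m → arm 1.7 m, τ = 461.1 × 1.7 = 783.9 N·m clockwise.
Net moment of existing loads = 791.7 N·m clockwise.
The hanging mass weighs 46 × 9.81 = 451.3 N and must supply an equal counterclockwise moment, so its lever arm about the knife-edge support is 791.7 / 451.3 = 1.75 m.
That puts it at 2.9 + 1.75 = 4.65 m from the right end.

x ≈ 4.65 m from the right end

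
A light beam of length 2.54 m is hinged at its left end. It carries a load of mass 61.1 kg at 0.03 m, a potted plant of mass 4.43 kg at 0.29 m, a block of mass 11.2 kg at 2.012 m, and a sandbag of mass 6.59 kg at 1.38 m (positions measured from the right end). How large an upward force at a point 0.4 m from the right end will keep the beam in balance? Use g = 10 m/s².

F ≈ 827 N

About the left end:
Load: 61.1 × 10 = 611 N down at 0.03 m → arm 2.51 m, τ = 611 × 2.51 = 1534 N·m clockwise.
Potted plant: 4.43 × 10 = 44.3 N down at 0.29 m → arm 2.25 m, τ = 44.3 × 2.25 = 99.67 N·m clockwise.
Block: 11.2 × 10 = 112 N down at 2.012 m → arm 0.528 m, τ = 112 × 0.528 = 59.14 N·m clockwise.
Sandbag: 6.59 × 10 = 65.9 N down at 1.38 m → arm 1.16 m, τ = 65.9 × 1.16 = 76.44 N·m clockwise.
Net moment of the loads = 1769 N·m clockwise.
The upward force F acts at a point 0.4 m from the right end, arm 2.14 m, giving F × 2.14 counterclockwise.
Setting net torque to zero: F × 2.14 = 1769 → F = 1769 / 2.14 = 827 N.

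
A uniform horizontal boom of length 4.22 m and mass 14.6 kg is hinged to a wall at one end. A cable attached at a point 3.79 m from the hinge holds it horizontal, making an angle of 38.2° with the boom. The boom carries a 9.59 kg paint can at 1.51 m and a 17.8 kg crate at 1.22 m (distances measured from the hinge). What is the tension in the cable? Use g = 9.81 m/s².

Sum moments about the hinge (the unknown hinge reaction has zero arm there).
Beam weight: 14.6 × 9.81 = 143.2 N down at 2.11 m → arm 2.11 m, τ = 143.2 × 2.11 = 302.2 N·m clockwise.
Paint can: 9.59 × 9.81 = 94.08 N down at 1.51 m → arm 1.51 m, τ = 94.08 × 1.51 = 142.1 N·m clockwise.
Crate: 17.8 × 9.81 = 174.6 N down at 1.22 m → arm 1.22 m, τ = 174.6 × 1.22 = 213 N·m clockwise.
Total clockwise load moment = 657.3 N·m.
The cable tension T acts at 3.79 m; only its component perpendicular to the boom, T sinθ, produces torque. sin 38.2° = 0.6184.
Balancing moments: T × 3.79 × 0.6184 = 657.3, giving T = 657.3 / 2.344 = 280 N.

T ≈ 280 N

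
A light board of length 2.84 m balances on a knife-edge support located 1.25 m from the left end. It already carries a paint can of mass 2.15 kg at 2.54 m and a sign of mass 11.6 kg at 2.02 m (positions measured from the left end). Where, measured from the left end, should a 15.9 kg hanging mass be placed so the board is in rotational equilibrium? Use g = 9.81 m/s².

Sum moments about the knife-edge support (at 1.25 m from the left end) (the support reaction has zero arm there).
Paint can: 2.15 × 9.81 = 21.09 N down at 2.54 m → arm 1.29 m, τ = 21.09 × 1.29 = 27.21 N·m clockwise.
Sign: 11.6 × 9.81 = 113.8 N down at 2.02 m → arm 0.77 m, τ = 113.8 × 0.77 = 87.63 N·m clockwise.
Net moment of existing loads = 114.8 N·m clockwise.
The hanging mass weighs 15.9 × 9.81 = 156 N and must supply an equal counterclockwise moment, so its lever arm about the knife-edge support is 114.8 / 156 = 0.736 m.
That puts it at 1.25 − 0.736 = 0.514 m from the left end.

x ≈ 0.514 m from the left end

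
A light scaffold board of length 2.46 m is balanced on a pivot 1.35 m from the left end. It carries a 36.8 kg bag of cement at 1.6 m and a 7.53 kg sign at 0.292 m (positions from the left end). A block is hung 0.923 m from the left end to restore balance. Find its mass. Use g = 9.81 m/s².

m ≈ 2.89 kg

Choose the pivot (at 1.35 m from the left end) as the axis so the support reaction has zero arm there.
Bag of cement: 36.8 × 9.81 = 361 N down at 1.6 m → arm 0.25 m, τ = 361 × 0.25 = 90.25 N·m clockwise.
Sign: 7.53 × 9.81 = 73.87 N down at 0.292 m → arm 1.058 m, τ = 73.87 × 1.058 = 78.15 N·m counterclockwise.
Net moment of known loads = 12.1 N·m clockwise.
An unknown mass m at 0.923 m has arm 0.427 m; its moment is m·g·0.427 counterclockwise.
For rotational equilibrium, m × 9.81 × 0.427 = 12.1, so m = 12.1 / (9.81 × 0.427) = 2.89 kg.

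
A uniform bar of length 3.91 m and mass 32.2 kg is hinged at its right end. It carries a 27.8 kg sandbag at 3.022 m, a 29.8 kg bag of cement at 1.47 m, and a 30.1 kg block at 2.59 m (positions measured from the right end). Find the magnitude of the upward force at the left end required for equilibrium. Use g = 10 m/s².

Choose the right end as the axis so the unknown pivot reaction has zero arm there.
Beam weight: 32.2 × 10 = 322 N down at 1.955 m → arm 1.955 m, τ = 322 × 1.955 = 629.5 N·m counterclockwise.
Sandbag: 27.8 × 10 = 278 N down at 3.022 m → arm 3.022 m, τ = 278 × 3.022 = 840.1 N·m counterclockwise.
Bag of cement: 29.8 × 10 = 298 N down at 1.47 m → arm 1.47 m, τ = 298 × 1.47 = 438.1 N·m counterclockwise.
Block: 30.1 × 10 = 301 N down at 2.59 m → arm 2.59 m, τ = 301 × 2.59 = 779.6 N·m counterclockwise.
Net moment of the loads = 2687 N·m counterclockwise.
The upward force F acts at the left end, arm 3.91 m, giving F × 3.91 clockwise.
Στ = 0 ⇒ F × 3.91 = 2687 ⇒ F = 2687 / 3.91 = 687 N.

F ≈ 687 N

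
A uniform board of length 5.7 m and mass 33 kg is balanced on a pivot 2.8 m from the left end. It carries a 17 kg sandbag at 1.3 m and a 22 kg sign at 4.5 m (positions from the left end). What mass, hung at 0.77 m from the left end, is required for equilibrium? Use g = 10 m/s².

Take moments about the pivot (at 2.8 m from the left end).
Beam weight: 33 × 10 = 330 N down at 2.85 m → arm 0.05 m, τ = 330 × 0.05 = 16.5 N·m clockwise.
Sandbag: 17 × 10 = 170 N down at 1.3 m → arm 1.5 m, τ = 170 × 1.5 = 255 N·m counterclockwise.
Sign: 22 × 10 = 220 N down at 4.5 m → arm 1.7 m, τ = 220 × 1.7 = 374 N·m clockwise.
Net moment of known loads = 135.5 N·m clockwise.
An unknown mass m at 0.77 m has arm 2.03 m; its moment is m·g·2.03 counterclockwise.
For rotational equilibrium, m × 10 × 2.03 = 135.5, so m = 135.5 / (10 × 2.03) = 6.67 kg.

m ≈ 6.67 kg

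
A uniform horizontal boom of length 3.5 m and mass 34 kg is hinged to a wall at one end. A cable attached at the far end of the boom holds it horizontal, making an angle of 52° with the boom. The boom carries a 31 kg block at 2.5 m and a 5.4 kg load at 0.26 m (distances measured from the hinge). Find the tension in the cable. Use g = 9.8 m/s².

T ≈ 492 N

Take moments about the hinge.
Beam weight: 34 × 9.8 = 333.2 N down at 1.75 m → arm 1.75 m, τ = 333.2 × 1.75 = 583.1 N·m clockwise.
Block: 31 × 9.8 = 303.8 N down at 2.5 m → arm 2.5 m, τ = 303.8 × 2.5 = 759.5 N·m clockwise.
Load: 5.4 × 9.8 = 52.92 N down at 0.26 m → arm 0.26 m, τ = 52.92 × 0.26 = 13.76 N·m clockwise.
Total clockwise load moment = 1356 N·m.
The cable tension T acts at 3.5 m; only its component perpendicular to the boom, T sinθ, produces torque. sin 52° = 0.788.
Στ = 0 ⇒ T × 3.5 × 0.788 = 1356 ⇒ T = 1356 / 2.758 = 492 N.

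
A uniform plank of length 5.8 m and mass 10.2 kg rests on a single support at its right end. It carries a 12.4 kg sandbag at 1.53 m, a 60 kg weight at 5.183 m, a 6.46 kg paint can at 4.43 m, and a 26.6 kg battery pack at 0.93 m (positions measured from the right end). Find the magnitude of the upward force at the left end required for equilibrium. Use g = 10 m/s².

About the right end:
Beam weight: 10.2 × 10 = 102 N down at 2.9 m → arm 2.9 m, τ = 102 × 2.9 = 295.8 N·m counterclockwise.
Sandbag: 12.4 × 10 = 124 N down at 1.53 m → arm 1.53 m, τ = 124 × 1.53 = 189.7 N·m counterclockwise.
Weight: 60 × 10 = 600 N down at 5.183 m → arm 5.183 m, τ = 600 × 5.183 = 3110 N·m counterclockwise.
Paint can: 6.46 × 10 = 64.6 N down at 4.43 m → arm 4.43 m, τ = 64.6 × 4.43 = 286.2 N·m counterclockwise.
Battery pack: 26.6 × 10 = 266 N down at 0.93 m → arm 0.93 m, τ = 266 × 0.93 = 247.4 N·m counterclockwise.
Net moment of the loads = 4129 N·m counterclockwise.
The upward force F acts at the left end, arm 5.8 m, giving F × 5.8 clockwise.
Balancing moments: F × 5.8 = 4129, giving F = 4129 / 5.8 = 712 N.

F ≈ 712 N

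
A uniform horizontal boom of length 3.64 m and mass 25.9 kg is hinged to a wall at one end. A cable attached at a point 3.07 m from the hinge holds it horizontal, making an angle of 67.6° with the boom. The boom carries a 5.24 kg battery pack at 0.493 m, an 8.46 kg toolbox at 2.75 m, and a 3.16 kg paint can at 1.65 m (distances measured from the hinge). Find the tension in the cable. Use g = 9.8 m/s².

Choose the hinge as the axis so the unknown hinge reaction has zero arm there.
Beam weight: 25.9 × 9.8 = 253.8 N down at 1.82 m → arm 1.82 m, τ = 253.8 × 1.82 = 461.9 N·m clockwise.
Battery pack: 5.24 × 9.8 = 51.35 N down at 0.493 m → arm 0.493 m, τ = 51.35 × 0.493 = 25.32 N·m clockwise.
Toolbox: 8.46 × 9.8 = 82.91 N down at 2.75 m → arm 2.75 m, τ = 82.91 × 2.75 = 228 N·m clockwise.
Paint can: 3.16 × 9.8 = 30.97 N down at 1.65 m → arm 1.65 m, τ = 30.97 × 1.65 = 51.1 N·m clockwise.
Total clockwise load moment = 766.3 N·m.
The cable tension T acts at 3.07 m; only its component perpendicular to the boom, T sinθ, produces torque. sin 67.6° = 0.9245.
Balancing moments: T × 3.07 × 0.9245 = 766.3, giving T = 766.3 / 2.838 = 270 N.

T ≈ 270 N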